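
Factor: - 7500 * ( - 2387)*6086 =108954615000 = 2^3*3^1*5^4*7^1*11^1*17^1*31^1*179^1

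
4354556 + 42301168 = 46655724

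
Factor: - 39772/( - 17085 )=2^2*3^( - 1 )*5^( - 1)*17^ ( - 1)*61^1 * 67^( - 1 )*163^1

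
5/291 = 5/291 = 0.02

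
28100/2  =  14050= 14050.00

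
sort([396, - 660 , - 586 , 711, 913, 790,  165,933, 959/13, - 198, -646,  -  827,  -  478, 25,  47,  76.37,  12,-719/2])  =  [-827, - 660 , - 646 ,-586, - 478, - 719/2, - 198 , 12, 25, 47, 959/13, 76.37,165,  396, 711, 790, 913, 933] 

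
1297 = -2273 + 3570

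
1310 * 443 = 580330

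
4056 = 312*13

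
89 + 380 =469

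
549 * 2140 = 1174860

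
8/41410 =4/20705 =0.00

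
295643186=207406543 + 88236643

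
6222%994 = 258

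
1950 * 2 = 3900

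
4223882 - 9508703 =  - 5284821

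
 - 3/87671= - 1 + 87668/87671 = -  0.00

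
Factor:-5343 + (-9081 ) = -2^3*3^1 * 601^1 = -  14424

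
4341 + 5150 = 9491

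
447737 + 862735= 1310472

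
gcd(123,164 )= 41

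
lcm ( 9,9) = 9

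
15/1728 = 5/576 = 0.01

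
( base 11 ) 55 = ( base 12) 50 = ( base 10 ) 60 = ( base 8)74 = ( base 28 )24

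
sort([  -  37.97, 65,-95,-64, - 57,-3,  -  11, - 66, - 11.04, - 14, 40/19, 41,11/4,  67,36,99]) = [  -  95 ,-66, - 64  ,  -  57, - 37.97, - 14 , - 11.04, - 11,-3,  40/19,11/4,  36, 41, 65,67,99 ]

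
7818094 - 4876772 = 2941322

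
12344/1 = 12344 =12344.00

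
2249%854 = 541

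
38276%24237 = 14039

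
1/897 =1/897 = 0.00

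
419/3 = 419/3 = 139.67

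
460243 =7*65749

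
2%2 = 0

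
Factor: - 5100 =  - 2^2*3^1 * 5^2 * 17^1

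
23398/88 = 265 + 39/44  =  265.89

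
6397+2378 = 8775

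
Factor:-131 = -131^1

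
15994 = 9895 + 6099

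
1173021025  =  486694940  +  686326085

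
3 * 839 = 2517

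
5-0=5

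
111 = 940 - 829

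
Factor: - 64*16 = -2^10 = -  1024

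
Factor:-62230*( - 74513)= 2^1*5^1*7^2* 127^1*269^1*277^1 = 4636943990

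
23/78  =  23/78 =0.29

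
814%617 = 197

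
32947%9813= 3508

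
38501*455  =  17517955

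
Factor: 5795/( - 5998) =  - 2^ (-1)*5^1*19^1 *61^1*2999^(-1 )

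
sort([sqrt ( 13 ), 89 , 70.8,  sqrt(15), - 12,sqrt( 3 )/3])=[- 12,sqrt( 3) /3, sqrt( 13),sqrt (15) , 70.8, 89]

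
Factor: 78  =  2^1*3^1*13^1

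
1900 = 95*20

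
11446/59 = 194 = 194.00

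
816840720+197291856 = 1014132576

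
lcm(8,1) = 8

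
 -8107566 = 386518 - 8494084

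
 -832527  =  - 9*92503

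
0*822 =0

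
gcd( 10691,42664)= 1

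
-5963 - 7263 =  - 13226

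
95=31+64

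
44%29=15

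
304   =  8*38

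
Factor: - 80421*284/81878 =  - 11419782/40939 = - 2^1*3^1*11^1*71^1 * 2437^1 * 40939^( - 1)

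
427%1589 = 427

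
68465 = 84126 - 15661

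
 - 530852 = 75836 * (- 7 ) 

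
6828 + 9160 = 15988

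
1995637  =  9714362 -7718725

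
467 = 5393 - 4926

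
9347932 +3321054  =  12668986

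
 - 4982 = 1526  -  6508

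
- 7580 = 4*(-1895 )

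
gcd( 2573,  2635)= 31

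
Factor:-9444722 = -2^1 * 7^1*67^1*10069^1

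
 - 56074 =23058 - 79132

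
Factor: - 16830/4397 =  - 2^1*3^2*5^1*11^1*17^1*4397^( - 1 )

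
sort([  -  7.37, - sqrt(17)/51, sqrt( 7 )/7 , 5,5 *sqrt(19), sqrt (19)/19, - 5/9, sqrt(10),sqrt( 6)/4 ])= [ - 7.37, - 5/9,  -  sqrt ( 17 )/51, sqrt (19) /19,  sqrt(7)/7,sqrt (6 )/4,sqrt( 10), 5, 5*sqrt(19)] 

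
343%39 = 31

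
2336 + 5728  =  8064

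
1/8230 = 1/8230= 0.00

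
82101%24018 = 10047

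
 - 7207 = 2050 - 9257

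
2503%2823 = 2503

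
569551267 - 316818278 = 252732989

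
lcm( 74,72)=2664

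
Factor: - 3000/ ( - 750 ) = 2^2 = 4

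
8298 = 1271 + 7027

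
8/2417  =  8/2417 = 0.00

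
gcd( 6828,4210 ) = 2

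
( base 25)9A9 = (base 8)13374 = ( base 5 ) 142014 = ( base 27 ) 81p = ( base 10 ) 5884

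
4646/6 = 2323/3 = 774.33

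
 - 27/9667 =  -27/9667=- 0.00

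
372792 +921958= 1294750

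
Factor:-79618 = -2^1*7^1*11^2*47^1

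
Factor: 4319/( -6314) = - 2^( - 1 ) * 11^( - 1)*41^( - 1)*617^1 =- 617/902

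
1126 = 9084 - 7958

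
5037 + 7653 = 12690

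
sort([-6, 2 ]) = [  -  6,2]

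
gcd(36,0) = 36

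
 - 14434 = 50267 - 64701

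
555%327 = 228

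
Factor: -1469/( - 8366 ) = 2^(-1)*13^1*47^( - 1 )*89^( - 1 )*113^1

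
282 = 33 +249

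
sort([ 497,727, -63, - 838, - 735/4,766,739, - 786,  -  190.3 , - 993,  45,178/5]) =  [ - 993, - 838, -786, - 190.3, - 735/4 , - 63, 178/5, 45,  497, 727,  739, 766]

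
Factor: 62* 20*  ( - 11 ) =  -2^3*5^1*11^1*31^1 = -13640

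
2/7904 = 1/3952=0.00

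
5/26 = 5/26 = 0.19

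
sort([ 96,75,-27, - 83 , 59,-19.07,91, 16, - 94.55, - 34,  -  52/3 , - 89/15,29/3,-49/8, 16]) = [  -  94.55 ,  -  83,  -  34  , - 27 , - 19.07,  -  52/3,  -  49/8,  -  89/15,29/3, 16, 16, 59,75,91, 96]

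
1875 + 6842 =8717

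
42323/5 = 42323/5 = 8464.60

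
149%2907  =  149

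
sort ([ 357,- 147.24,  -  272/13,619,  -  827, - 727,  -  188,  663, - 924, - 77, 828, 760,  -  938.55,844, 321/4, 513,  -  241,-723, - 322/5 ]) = [ - 938.55,- 924,- 827, - 727, - 723, - 241, - 188, - 147.24,-77, - 322/5, - 272/13,321/4,357, 513, 619,663, 760,828, 844 ] 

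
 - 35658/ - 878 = 40 + 269/439 = 40.61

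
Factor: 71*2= 2^1*71^1 = 142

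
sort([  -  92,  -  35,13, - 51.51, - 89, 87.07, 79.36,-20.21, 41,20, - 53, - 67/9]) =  [ - 92, -89, - 53, - 51.51, -35,-20.21, - 67/9 , 13  ,  20, 41, 79.36, 87.07]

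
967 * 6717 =6495339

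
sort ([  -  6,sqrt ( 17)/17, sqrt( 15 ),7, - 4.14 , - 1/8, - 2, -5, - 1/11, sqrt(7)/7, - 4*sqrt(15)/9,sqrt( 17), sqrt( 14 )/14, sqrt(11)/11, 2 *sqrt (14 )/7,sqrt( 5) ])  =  [ - 6, - 5, - 4.14, - 2, - 4*sqrt( 15) /9, - 1/8,-1/11, sqrt( 17)/17, sqrt( 14 ) /14, sqrt( 11)/11,sqrt( 7)/7,2*sqrt ( 14)/7,  sqrt(5 ), sqrt( 15), sqrt( 17 ),  7 ] 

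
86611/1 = 86611 = 86611.00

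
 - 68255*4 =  - 273020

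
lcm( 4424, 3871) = 30968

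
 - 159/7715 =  - 159/7715 = - 0.02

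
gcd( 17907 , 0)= 17907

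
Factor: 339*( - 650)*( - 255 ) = 56189250= 2^1 * 3^2*5^3 * 13^1*17^1*113^1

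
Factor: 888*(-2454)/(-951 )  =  2^4*3^1*37^1*317^( - 1 )*409^1 =726384/317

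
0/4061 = 0=0.00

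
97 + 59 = 156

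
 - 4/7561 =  -4/7561 = - 0.00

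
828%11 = 3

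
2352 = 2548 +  - 196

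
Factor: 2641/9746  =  2^( - 1 )*11^( - 1)*19^1*139^1 * 443^( - 1) 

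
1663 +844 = 2507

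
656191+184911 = 841102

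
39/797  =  39/797  =  0.05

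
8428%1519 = 833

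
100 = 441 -341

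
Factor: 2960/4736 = 2^( - 3)* 5^1 = 5/8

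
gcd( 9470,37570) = 10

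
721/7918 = 721/7918=0.09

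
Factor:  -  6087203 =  - 23^2 * 37^1*311^1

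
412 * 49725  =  20486700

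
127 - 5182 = -5055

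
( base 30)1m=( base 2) 110100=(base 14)3a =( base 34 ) 1I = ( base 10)52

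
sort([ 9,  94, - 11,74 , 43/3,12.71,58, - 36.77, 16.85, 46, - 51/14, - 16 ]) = [-36.77, - 16, - 11, - 51/14 , 9,  12.71,43/3,16.85,46 , 58,  74,94 ] 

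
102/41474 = 51/20737 =0.00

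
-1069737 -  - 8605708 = 7535971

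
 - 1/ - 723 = 1/723 = 0.00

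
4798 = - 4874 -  - 9672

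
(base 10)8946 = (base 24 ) fci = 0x22F2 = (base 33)873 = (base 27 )C79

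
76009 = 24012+51997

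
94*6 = 564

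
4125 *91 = 375375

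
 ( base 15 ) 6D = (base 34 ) 31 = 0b1100111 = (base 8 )147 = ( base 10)103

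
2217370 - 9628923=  - 7411553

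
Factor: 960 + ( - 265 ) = 695=5^1*139^1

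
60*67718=4063080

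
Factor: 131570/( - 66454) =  - 5^1 * 59^1* 149^(-1) = - 295/149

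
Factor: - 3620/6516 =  - 5/9  =  - 3^ ( - 2) * 5^1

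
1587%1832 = 1587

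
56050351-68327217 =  -12276866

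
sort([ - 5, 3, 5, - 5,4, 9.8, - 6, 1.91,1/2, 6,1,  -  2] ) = [ - 6, - 5,-5,-2,1/2,1,1.91,  3, 4,5,6, 9.8]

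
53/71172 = 53/71172 =0.00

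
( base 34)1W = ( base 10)66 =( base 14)4A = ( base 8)102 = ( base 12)56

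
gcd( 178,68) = 2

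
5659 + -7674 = - 2015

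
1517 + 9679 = 11196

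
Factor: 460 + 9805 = 10265 = 5^1*2053^1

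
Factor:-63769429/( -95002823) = 859^( - 1 )*1193^1*53453^1 *110597^( - 1)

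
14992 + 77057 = 92049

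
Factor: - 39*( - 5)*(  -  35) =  - 3^1 * 5^2*7^1*13^1 = -  6825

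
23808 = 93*256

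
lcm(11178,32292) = 290628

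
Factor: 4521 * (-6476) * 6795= -2^2* 3^3*5^1 *11^1*137^1*151^1*1619^1 = - 198943982820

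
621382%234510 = 152362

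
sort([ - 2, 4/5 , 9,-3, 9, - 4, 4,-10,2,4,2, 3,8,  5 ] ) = [  -  10 , - 4, - 3, - 2,4/5, 2,2,  3, 4, 4, 5, 8, 9  ,  9 ]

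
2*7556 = 15112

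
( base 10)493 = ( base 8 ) 755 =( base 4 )13231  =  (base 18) 197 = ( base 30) GD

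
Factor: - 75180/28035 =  - 2^2*3^ ( - 1)*89^(- 1) * 179^1 = -716/267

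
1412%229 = 38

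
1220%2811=1220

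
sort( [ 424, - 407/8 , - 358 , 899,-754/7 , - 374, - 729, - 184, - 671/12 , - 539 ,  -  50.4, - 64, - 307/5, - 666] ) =[- 729, - 666, -539, - 374, - 358, - 184, - 754/7,-64, - 307/5 ,-671/12, - 407/8,-50.4,424,  899 ]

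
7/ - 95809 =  - 1  +  13686/13687 = - 0.00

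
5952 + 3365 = 9317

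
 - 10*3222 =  - 32220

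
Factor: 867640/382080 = 109/48 = 2^(  -  4)*3^(-1)*109^1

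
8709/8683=1  +  26/8683 = 1.00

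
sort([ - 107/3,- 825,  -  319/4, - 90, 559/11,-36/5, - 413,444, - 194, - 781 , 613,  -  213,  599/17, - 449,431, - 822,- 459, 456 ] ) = [  -  825 ,  -  822,-781, - 459 ,- 449, - 413,-213,-194,- 90, - 319/4, - 107/3, - 36/5,599/17  ,  559/11,431,444,456,  613] 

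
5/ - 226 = -5/226 = -  0.02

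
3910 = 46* 85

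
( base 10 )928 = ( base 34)RA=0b1110100000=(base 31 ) tt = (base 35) QI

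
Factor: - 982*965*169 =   -  2^1*5^1*  13^2*193^1*491^1=- 160149470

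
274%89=7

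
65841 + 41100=106941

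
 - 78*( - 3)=234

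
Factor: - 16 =-2^4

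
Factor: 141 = 3^1*47^1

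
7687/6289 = 1+ 1398/6289 = 1.22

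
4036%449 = 444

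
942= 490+452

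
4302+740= 5042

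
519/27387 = 173/9129  =  0.02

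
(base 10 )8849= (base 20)1229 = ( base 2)10001010010001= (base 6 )104545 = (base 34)7m9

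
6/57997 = 6/57997=   0.00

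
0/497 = 0 = 0.00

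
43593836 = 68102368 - 24508532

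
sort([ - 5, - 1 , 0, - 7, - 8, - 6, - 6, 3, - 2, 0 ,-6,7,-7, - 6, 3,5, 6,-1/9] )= [ - 8, - 7, - 7, - 6, - 6,-6, - 6 , - 5, - 2, - 1, - 1/9, 0, 0, 3, 3  ,  5,6, 7] 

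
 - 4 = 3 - 7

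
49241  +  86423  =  135664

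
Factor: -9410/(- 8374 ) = 4705/4187 = 5^1*53^( - 1 ) * 79^( - 1 )*  941^1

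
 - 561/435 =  - 2  +  103/145 = - 1.29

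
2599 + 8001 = 10600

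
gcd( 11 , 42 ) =1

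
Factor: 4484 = 2^2*19^1*59^1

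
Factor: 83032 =2^3*97^1*107^1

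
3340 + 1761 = 5101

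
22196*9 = 199764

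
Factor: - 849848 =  - 2^3*41^1* 2591^1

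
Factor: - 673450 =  - 2^1*5^2*13469^1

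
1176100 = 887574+288526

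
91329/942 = 30443/314 = 96.95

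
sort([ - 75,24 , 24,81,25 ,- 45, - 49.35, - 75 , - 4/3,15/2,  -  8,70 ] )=[ -75,-75,  -  49.35,  -  45 , - 8,  -  4/3,15/2, 24,24, 25,70, 81]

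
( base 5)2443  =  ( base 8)565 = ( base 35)AN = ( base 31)C1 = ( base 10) 373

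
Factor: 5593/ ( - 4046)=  -47/34 = - 2^(- 1)*17^( - 1)*47^1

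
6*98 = 588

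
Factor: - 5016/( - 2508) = 2^1  =  2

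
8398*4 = 33592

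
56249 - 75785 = -19536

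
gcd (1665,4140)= 45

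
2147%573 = 428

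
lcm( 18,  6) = 18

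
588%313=275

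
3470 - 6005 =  -2535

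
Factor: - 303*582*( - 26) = 4584996= 2^2*3^2 * 13^1*97^1*101^1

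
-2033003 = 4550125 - 6583128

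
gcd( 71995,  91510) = 5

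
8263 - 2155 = 6108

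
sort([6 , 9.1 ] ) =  [6, 9.1 ] 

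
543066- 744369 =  - 201303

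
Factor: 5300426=2^1*79^1*33547^1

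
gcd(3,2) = 1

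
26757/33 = 8919/11 = 810.82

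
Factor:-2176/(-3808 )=2^2*7^( - 1)   =  4/7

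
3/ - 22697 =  -3/22697 = - 0.00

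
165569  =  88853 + 76716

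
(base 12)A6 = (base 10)126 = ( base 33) 3r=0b1111110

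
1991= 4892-2901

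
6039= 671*9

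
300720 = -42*( - 7160 ) 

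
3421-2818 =603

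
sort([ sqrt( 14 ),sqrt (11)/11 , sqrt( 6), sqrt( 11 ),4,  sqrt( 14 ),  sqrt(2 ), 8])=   [ sqrt( 11 )/11, sqrt(2 ), sqrt(6), sqrt(11),  sqrt( 14 ),sqrt( 14), 4,8]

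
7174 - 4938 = 2236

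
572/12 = 47 + 2/3 = 47.67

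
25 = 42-17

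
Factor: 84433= 23^1*3671^1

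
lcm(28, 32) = 224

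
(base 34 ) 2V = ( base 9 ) 120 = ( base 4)1203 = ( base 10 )99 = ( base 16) 63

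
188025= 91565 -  - 96460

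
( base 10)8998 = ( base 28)bda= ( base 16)2326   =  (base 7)35143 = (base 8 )21446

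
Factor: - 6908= - 2^2*11^1 * 157^1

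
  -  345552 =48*( - 7199 ) 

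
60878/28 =30439/14=2174.21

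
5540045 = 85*65177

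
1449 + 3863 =5312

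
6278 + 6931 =13209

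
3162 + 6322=9484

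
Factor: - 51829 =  - 51829^1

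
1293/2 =646  +  1/2 = 646.50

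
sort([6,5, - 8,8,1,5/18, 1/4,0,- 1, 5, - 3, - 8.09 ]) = [ - 8.09, - 8, - 3, - 1 , 0, 1/4, 5/18,  1,5, 5, 6, 8]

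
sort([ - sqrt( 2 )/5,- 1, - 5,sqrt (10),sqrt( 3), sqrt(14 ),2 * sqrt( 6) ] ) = [  -  5, - 1, - sqrt( 2) /5,sqrt(3),sqrt(10 ),sqrt( 14), 2*sqrt(6)]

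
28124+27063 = 55187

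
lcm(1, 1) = 1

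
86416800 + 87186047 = 173602847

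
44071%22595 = 21476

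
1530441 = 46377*33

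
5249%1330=1259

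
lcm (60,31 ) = 1860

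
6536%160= 136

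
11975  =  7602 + 4373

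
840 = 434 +406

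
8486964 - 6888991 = 1597973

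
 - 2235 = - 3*745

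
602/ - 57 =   -  602/57 = - 10.56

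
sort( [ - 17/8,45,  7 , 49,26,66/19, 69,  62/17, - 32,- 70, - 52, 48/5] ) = [ - 70,- 52, - 32 , - 17/8,66/19,62/17,7,48/5, 26 , 45 , 49,69]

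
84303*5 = 421515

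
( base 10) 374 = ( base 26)ea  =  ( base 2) 101110110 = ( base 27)dn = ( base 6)1422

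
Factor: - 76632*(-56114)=4300128048= 2^4*3^1*31^1*103^1*28057^1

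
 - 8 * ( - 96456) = 771648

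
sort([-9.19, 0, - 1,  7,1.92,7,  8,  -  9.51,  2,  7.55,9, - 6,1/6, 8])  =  [- 9.51, - 9.19, - 6,-1,0 , 1/6, 1.92,  2,7,7, 7.55, 8,8, 9]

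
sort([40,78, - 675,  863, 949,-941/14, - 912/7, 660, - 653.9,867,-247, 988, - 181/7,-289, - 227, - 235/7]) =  [ - 675, - 653.9 , - 289 , - 247, - 227, - 912/7,  -  941/14, - 235/7, - 181/7, 40, 78,660,863,867, 949,988]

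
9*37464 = 337176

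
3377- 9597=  - 6220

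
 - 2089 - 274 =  - 2363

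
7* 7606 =53242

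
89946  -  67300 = 22646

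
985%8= 1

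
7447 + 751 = 8198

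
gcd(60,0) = 60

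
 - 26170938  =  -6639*3942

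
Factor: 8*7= 2^3*7^1 =56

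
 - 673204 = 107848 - 781052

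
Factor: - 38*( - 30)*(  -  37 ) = - 42180 = - 2^2*3^1*5^1*19^1*37^1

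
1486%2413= 1486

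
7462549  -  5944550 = 1517999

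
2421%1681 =740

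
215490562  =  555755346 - 340264784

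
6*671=4026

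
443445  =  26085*17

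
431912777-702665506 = - 270752729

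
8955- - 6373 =15328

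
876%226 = 198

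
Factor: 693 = 3^2*7^1*11^1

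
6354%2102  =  48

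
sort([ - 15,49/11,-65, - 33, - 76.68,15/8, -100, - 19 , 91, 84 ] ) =[ - 100, - 76.68, - 65, - 33, - 19, - 15, 15/8,49/11, 84, 91]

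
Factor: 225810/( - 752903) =  -  2^1 * 3^2*5^1*13^1 * 193^1*752903^( - 1) 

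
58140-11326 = 46814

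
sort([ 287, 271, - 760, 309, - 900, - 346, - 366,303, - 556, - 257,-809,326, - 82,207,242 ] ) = [ - 900,-809,-760, - 556,-366, - 346,-257, - 82,207,242,271,287,303, 309,  326] 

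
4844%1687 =1470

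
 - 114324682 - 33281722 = - 147606404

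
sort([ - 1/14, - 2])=[ - 2,  -  1/14]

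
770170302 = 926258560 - 156088258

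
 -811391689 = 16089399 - 827481088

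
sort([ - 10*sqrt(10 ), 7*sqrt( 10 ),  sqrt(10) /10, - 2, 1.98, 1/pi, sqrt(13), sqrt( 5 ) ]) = [- 10*sqrt( 10),-2,sqrt( 10 )/10,1/pi, 1.98, sqrt( 5), sqrt(13), 7*sqrt ( 10)]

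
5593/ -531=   -5593/531=-10.53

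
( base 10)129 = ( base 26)4P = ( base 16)81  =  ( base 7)243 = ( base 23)5e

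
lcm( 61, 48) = 2928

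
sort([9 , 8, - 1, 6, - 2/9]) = [ - 1, - 2/9,6, 8,9]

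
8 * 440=3520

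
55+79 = 134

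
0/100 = 0  =  0.00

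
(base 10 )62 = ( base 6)142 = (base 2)111110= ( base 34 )1s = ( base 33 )1T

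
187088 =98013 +89075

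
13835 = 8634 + 5201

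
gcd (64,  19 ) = 1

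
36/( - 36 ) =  - 1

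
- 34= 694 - 728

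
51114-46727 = 4387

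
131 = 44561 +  - 44430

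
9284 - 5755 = 3529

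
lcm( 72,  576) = 576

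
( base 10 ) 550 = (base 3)202101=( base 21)154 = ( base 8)1046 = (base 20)17a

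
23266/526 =11633/263 = 44.23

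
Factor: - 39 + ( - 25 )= - 64 = - 2^6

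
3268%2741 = 527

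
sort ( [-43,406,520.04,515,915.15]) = [-43,406,515 , 520.04,915.15]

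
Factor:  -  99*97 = -9603 = -  3^2*11^1*97^1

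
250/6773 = 250/6773 = 0.04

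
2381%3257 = 2381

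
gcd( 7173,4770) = 9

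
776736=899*864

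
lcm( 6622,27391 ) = 602602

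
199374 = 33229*6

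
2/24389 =2/24389 = 0.00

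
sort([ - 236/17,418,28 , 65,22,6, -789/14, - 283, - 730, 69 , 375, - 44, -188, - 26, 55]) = [ - 730,-283,-188, -789/14 , - 44, - 26, - 236/17,6,22 , 28, 55, 65,  69,  375,418] 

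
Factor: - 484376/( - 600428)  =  121094/150107 = 2^1*191^1*317^1*150107^( - 1) 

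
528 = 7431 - 6903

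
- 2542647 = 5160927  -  7703574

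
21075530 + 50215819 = 71291349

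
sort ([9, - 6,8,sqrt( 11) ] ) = [ - 6,sqrt( 11 ),8,9 ] 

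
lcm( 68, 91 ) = 6188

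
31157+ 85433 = 116590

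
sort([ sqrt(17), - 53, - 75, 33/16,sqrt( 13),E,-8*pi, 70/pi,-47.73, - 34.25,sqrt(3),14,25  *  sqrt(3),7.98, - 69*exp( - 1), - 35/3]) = [  -  75, -53, - 47.73 , -34.25, - 69*exp( -1),-8*pi, - 35/3,sqrt ( 3),33/16,  E, sqrt( 13),  sqrt( 17) , 7.98,14,70/pi,25 * sqrt(3)]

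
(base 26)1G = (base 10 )42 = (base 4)222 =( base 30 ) 1c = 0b101010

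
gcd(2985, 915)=15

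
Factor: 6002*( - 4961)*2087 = -62142349214  =  -2^1*11^2*41^1*2087^1*3001^1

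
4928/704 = 7  =  7.00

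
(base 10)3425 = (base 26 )51J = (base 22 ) 71F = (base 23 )6al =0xD61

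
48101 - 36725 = 11376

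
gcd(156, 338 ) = 26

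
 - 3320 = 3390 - 6710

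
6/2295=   2/765 = 0.00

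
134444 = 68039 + 66405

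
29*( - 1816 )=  - 52664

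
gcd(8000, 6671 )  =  1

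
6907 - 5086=1821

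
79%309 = 79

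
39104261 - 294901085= -255796824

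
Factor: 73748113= 5801^1*12713^1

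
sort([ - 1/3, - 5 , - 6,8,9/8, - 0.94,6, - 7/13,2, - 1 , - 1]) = [ - 6,-5, - 1,  -  1, - 0.94, - 7/13, - 1/3,9/8,2, 6,8 ]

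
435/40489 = 435/40489 = 0.01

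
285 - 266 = 19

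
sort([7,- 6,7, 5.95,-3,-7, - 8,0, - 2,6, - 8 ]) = [- 8, - 8, - 7,  -  6 ,-3, - 2,  0,5.95, 6, 7,7] 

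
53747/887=60+527/887 = 60.59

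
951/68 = 13 + 67/68 = 13.99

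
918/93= 306/31 = 9.87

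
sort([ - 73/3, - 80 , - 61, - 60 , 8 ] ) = [ -80, - 61 ,-60, - 73/3,  8]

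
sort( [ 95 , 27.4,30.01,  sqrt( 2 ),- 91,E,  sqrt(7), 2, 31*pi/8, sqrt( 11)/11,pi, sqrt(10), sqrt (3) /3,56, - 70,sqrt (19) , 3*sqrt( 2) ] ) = [-91, - 70  ,  sqrt(11)/11,sqrt (3 )/3,  sqrt(2), 2,sqrt( 7 ), E,pi, sqrt( 10 ), 3*sqrt( 2 ), sqrt( 19),  31*pi/8,  27.4,30.01,56,95 ]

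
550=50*11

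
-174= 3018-3192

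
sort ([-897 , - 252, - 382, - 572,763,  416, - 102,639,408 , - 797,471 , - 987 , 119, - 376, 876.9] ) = [ - 987,-897, - 797, - 572 , - 382,  -  376,-252, - 102 , 119,408,  416, 471, 639,  763,  876.9] 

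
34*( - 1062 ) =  - 36108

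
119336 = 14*8524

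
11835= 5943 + 5892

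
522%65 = 2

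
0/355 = 0 = 0.00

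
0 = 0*77309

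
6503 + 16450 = 22953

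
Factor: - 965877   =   - 3^1*11^1*29269^1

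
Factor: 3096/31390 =2^2*3^2*5^( - 1 )*73^( - 1)=36/365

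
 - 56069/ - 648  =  56069/648  =  86.53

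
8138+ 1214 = 9352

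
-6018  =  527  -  6545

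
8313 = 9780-1467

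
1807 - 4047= - 2240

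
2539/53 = 47+48/53 = 47.91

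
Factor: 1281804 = 2^2*3^1 * 223^1 * 479^1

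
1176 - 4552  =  -3376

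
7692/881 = 7692/881= 8.73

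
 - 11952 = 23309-35261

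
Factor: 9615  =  3^1*5^1*641^1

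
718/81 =8+70/81 = 8.86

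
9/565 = 9/565 = 0.02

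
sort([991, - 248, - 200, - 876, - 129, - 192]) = [ - 876, - 248,-200,-192, - 129,991]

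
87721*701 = 61492421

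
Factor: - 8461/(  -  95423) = 37^(-1)*2579^ (  -  1 ) * 8461^1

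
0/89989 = 0 = 0.00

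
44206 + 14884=59090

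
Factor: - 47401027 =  - 53^1*79^1*11321^1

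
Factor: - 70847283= - 3^1*  13^1*47^1 * 38651^1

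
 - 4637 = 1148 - 5785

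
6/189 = 2/63 = 0.03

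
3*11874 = 35622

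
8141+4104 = 12245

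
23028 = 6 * 3838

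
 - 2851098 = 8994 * ( - 317) 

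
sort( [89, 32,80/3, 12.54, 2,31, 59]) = [ 2, 12.54 , 80/3, 31, 32, 59,89 ]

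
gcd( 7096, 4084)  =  4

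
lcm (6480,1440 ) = 12960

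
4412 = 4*1103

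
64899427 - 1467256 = 63432171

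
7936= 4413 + 3523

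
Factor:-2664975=-3^1*5^2*35533^1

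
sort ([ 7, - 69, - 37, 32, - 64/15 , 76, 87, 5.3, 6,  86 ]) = [ - 69, - 37, - 64/15,5.3, 6,7 , 32,76, 86, 87]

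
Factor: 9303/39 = 3101/13= 7^1*13^( - 1)*443^1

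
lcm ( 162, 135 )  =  810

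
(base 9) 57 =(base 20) 2c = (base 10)52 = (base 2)110100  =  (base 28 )1O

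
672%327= 18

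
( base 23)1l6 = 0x3FA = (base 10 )1018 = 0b1111111010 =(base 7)2653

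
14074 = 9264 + 4810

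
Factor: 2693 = 2693^1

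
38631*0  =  0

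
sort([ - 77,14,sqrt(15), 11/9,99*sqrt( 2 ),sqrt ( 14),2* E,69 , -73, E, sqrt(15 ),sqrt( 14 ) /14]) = [ - 77, - 73 , sqrt(14 ) /14 , 11/9,E,sqrt ( 14 ) , sqrt(15 ),sqrt(15 ),2*E, 14,69,99*sqrt( 2 )]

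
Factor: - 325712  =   - 2^4*20357^1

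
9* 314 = 2826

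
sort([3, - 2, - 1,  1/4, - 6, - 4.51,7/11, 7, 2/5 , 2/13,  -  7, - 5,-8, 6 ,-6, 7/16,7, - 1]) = [ - 8,- 7,-6, - 6  ,-5, - 4.51,-2, - 1 ,- 1, 2/13, 1/4, 2/5 , 7/16,7/11 , 3,6, 7,7] 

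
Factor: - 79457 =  - 7^1*11351^1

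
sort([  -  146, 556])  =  [ - 146, 556]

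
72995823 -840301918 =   -  767306095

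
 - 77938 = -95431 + 17493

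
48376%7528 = 3208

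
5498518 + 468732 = 5967250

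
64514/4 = 32257/2 = 16128.50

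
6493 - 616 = 5877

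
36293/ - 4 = -36293/4 = - 9073.25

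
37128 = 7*5304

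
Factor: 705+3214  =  3919^1 = 3919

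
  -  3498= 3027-6525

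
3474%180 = 54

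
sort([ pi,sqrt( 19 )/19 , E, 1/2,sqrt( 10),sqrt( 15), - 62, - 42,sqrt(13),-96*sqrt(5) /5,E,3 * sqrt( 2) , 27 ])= [ - 62, - 96*sqrt( 5) /5, - 42 , sqrt( 19)/19, 1/2,E,E,pi,sqrt(10 ),sqrt( 13),sqrt( 15),3*sqrt( 2),  27]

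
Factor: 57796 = 2^2 * 14449^1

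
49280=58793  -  9513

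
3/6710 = 3/6710=0.00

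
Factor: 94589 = 11^1*8599^1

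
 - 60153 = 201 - 60354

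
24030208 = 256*93868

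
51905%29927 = 21978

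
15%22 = 15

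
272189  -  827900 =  -555711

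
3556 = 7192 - 3636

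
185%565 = 185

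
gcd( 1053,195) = 39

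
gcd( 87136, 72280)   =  8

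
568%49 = 29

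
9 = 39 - 30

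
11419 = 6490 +4929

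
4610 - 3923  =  687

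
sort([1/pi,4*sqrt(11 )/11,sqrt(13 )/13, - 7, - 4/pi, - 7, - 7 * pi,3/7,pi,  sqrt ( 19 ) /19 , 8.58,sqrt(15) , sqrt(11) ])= [ - 7*pi,-7, - 7, - 4/pi,sqrt(19) /19,sqrt( 13)/13,1/pi, 3/7 , 4*sqrt(11)/11,pi,sqrt( 11),  sqrt(15 ),  8.58] 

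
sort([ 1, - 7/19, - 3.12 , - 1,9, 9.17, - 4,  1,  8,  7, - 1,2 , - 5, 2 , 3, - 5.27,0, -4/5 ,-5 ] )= [ - 5.27 , -5, - 5,  -  4, - 3.12, - 1,- 1,-4/5,  -  7/19, 0, 1, 1, 2, 2,3,7,8, 9, 9.17 ]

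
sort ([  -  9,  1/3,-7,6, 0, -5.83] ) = [ - 9, - 7, - 5.83, 0, 1/3 , 6] 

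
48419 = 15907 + 32512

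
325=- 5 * ( - 65)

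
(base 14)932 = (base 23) 39E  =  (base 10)1808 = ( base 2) 11100010000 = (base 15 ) 808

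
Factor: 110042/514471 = 2^1*17^( - 1 ) * 53^(  -  1) * 571^( - 1)*55021^1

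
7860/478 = 16 + 106/239 = 16.44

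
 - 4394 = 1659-6053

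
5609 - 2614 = 2995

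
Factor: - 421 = -421^1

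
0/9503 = 0 = 0.00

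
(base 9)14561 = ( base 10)9937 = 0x26D1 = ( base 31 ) aah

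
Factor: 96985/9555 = 2771/273 =3^ ( - 1 ) * 7^( - 1)*13^(-1 ) * 17^1*163^1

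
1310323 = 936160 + 374163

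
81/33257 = 81/33257= 0.00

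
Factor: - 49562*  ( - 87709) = 4347033458 = 2^1*139^1*631^1*24781^1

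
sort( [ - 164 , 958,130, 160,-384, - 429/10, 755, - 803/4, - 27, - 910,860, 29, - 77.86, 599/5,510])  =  [ - 910, - 384, - 803/4, - 164, - 77.86, - 429/10 , - 27,  29, 599/5,130,160,  510, 755, 860,958] 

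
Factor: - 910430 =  - 2^1*5^1*181^1*503^1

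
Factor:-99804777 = -3^1*19^1*53^1*33037^1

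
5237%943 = 522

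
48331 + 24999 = 73330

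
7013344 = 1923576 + 5089768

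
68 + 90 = 158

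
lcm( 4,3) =12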